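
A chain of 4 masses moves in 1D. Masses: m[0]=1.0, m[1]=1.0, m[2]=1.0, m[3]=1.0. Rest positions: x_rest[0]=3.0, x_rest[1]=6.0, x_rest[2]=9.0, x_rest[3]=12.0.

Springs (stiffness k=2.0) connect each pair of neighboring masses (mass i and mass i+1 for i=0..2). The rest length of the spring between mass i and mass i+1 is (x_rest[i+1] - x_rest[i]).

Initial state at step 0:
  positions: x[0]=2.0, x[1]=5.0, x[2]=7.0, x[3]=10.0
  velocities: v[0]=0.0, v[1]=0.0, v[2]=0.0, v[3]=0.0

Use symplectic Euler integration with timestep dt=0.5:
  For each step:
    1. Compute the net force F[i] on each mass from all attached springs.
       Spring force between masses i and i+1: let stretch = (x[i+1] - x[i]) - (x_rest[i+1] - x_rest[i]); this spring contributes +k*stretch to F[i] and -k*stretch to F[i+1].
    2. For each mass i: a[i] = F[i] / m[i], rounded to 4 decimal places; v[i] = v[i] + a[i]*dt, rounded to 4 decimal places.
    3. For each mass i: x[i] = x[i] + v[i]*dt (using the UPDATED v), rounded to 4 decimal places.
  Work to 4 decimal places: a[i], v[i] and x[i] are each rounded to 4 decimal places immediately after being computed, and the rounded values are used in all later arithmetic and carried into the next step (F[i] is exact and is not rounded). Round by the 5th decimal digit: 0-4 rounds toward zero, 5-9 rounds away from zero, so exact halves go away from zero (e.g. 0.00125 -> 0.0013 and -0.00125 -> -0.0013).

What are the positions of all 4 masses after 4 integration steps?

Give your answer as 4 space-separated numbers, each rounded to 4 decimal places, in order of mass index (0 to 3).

Step 0: x=[2.0000 5.0000 7.0000 10.0000] v=[0.0000 0.0000 0.0000 0.0000]
Step 1: x=[2.0000 4.5000 7.5000 10.0000] v=[0.0000 -1.0000 1.0000 0.0000]
Step 2: x=[1.7500 4.2500 7.7500 10.2500] v=[-0.5000 -0.5000 0.5000 0.5000]
Step 3: x=[1.2500 4.5000 7.5000 10.7500] v=[-1.0000 0.5000 -0.5000 1.0000]
Step 4: x=[0.8750 4.6250 7.3750 11.1250] v=[-0.7500 0.2500 -0.2500 0.7500]

Answer: 0.8750 4.6250 7.3750 11.1250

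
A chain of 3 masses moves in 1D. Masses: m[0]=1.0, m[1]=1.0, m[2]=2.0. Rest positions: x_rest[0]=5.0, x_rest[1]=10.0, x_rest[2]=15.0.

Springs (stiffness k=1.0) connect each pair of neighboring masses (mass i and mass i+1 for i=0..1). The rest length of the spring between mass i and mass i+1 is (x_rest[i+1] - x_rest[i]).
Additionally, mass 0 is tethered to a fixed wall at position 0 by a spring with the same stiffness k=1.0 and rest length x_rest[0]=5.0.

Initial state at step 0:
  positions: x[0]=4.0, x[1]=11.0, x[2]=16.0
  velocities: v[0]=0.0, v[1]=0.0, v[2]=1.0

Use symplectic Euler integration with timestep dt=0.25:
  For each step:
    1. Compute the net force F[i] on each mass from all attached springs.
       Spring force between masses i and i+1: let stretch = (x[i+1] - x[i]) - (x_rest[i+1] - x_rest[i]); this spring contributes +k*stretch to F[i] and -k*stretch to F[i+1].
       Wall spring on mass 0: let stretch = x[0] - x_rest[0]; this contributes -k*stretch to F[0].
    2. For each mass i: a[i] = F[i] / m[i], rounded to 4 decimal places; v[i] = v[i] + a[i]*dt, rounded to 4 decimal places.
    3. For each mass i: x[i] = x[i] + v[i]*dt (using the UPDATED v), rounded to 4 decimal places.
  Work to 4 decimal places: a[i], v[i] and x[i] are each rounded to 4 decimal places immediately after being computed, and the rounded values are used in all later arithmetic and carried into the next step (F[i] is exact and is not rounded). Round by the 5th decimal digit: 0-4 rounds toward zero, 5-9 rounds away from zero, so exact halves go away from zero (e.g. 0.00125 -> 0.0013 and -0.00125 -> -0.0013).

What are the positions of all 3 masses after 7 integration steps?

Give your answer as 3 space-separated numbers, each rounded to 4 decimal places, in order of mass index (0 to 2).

Step 0: x=[4.0000 11.0000 16.0000] v=[0.0000 0.0000 1.0000]
Step 1: x=[4.1875 10.8750 16.2500] v=[0.7500 -0.5000 1.0000]
Step 2: x=[4.5313 10.6680 16.4883] v=[1.3750 -0.8281 0.9531]
Step 3: x=[4.9754 10.4412 16.7010] v=[1.7764 -0.9072 0.8506]
Step 4: x=[5.4502 10.2640 16.8743] v=[1.8990 -0.7087 0.6931]
Step 5: x=[5.8852 10.1991 16.9973] v=[1.7399 -0.2596 0.4918]
Step 6: x=[6.2220 10.2895 17.0641] v=[1.3471 0.3615 0.2670]
Step 7: x=[6.4241 10.5491 17.0754] v=[0.8085 1.0383 0.0452]

Answer: 6.4241 10.5491 17.0754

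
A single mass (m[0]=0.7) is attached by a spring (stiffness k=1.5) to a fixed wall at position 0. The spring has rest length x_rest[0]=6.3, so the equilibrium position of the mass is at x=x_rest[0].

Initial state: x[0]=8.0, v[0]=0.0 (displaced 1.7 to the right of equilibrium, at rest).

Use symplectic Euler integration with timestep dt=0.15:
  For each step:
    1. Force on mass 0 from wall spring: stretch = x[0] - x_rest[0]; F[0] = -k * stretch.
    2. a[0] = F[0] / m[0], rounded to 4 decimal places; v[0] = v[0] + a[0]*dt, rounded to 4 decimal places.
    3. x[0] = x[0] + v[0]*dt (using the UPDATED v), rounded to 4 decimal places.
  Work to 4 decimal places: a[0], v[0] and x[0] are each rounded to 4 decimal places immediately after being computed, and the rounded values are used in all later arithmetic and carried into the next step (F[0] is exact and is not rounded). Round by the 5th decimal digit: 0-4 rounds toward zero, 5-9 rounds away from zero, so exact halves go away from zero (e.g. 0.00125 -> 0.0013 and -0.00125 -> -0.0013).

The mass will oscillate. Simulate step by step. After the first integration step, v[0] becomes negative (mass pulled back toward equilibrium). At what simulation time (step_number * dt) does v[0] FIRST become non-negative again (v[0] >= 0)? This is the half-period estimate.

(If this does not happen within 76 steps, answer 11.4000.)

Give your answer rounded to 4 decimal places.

Step 0: x=[8.0000] v=[0.0000]
Step 1: x=[7.9180] v=[-0.5464]
Step 2: x=[7.7580] v=[-1.0665]
Step 3: x=[7.5277] v=[-1.5351]
Step 4: x=[7.2382] v=[-1.9297]
Step 5: x=[6.9035] v=[-2.2313]
Step 6: x=[6.5397] v=[-2.4253]
Step 7: x=[6.1644] v=[-2.5023]
Step 8: x=[5.7956] v=[-2.4587]
Step 9: x=[5.4511] v=[-2.2966]
Step 10: x=[5.1475] v=[-2.0237]
Step 11: x=[4.8995] v=[-1.6533]
Step 12: x=[4.7190] v=[-1.2031]
Step 13: x=[4.6148] v=[-0.6949]
Step 14: x=[4.5918] v=[-0.1532]
Step 15: x=[4.6512] v=[0.3959]
First v>=0 after going negative at step 15, time=2.2500

Answer: 2.2500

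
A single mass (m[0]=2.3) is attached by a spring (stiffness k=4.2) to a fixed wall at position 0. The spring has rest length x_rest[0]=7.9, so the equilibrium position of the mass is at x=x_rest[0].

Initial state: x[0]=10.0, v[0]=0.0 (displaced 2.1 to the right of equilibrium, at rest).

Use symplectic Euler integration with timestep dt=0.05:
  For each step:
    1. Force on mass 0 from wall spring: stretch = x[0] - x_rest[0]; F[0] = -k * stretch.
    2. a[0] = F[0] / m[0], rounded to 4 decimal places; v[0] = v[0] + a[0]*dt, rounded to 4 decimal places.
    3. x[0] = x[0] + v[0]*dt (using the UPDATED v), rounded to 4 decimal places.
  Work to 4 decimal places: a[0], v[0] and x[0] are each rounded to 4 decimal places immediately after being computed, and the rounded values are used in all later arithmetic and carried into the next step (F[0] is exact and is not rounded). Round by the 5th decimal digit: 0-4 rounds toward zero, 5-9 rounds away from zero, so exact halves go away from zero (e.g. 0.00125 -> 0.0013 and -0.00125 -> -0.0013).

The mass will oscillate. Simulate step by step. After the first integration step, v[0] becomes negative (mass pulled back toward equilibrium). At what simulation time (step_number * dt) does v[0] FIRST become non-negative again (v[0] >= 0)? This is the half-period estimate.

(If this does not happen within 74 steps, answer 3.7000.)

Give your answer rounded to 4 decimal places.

Step 0: x=[10.0000] v=[0.0000]
Step 1: x=[9.9904] v=[-0.1917]
Step 2: x=[9.9713] v=[-0.3826]
Step 3: x=[9.9427] v=[-0.5717]
Step 4: x=[9.9048] v=[-0.7582]
Step 5: x=[9.8577] v=[-0.9412]
Step 6: x=[9.8017] v=[-1.1199]
Step 7: x=[9.7370] v=[-1.2935]
Step 8: x=[9.6639] v=[-1.4612]
Step 9: x=[9.5828] v=[-1.6223]
Step 10: x=[9.4940] v=[-1.7759]
Step 11: x=[9.3979] v=[-1.9214]
Step 12: x=[9.2950] v=[-2.0582]
Step 13: x=[9.1857] v=[-2.1856]
Step 14: x=[9.0706] v=[-2.3030]
Step 15: x=[8.9501] v=[-2.4099]
Step 16: x=[8.8248] v=[-2.5058]
Step 17: x=[8.6953] v=[-2.5902]
Step 18: x=[8.5622] v=[-2.6628]
Step 19: x=[8.4260] v=[-2.7233]
Step 20: x=[8.2874] v=[-2.7713]
Step 21: x=[8.1471] v=[-2.8067]
Step 22: x=[8.0056] v=[-2.8293]
Step 23: x=[7.8637] v=[-2.8389]
Step 24: x=[7.7219] v=[-2.8356]
Step 25: x=[7.5809] v=[-2.8193]
Step 26: x=[7.4414] v=[-2.7902]
Step 27: x=[7.3040] v=[-2.7483]
Step 28: x=[7.1693] v=[-2.6939]
Step 29: x=[7.0379] v=[-2.6272]
Step 30: x=[6.9105] v=[-2.5485]
Step 31: x=[6.7876] v=[-2.4582]
Step 32: x=[6.6698] v=[-2.3566]
Step 33: x=[6.5576] v=[-2.2443]
Step 34: x=[6.4515] v=[-2.1217]
Step 35: x=[6.3520] v=[-1.9894]
Step 36: x=[6.2596] v=[-1.8481]
Step 37: x=[6.1747] v=[-1.6983]
Step 38: x=[6.0977] v=[-1.5408]
Step 39: x=[6.0289] v=[-1.3762]
Step 40: x=[5.9686] v=[-1.2054]
Step 41: x=[5.9171] v=[-1.0291]
Step 42: x=[5.8747] v=[-0.8481]
Step 43: x=[5.8415] v=[-0.6632]
Step 44: x=[5.8177] v=[-0.4753]
Step 45: x=[5.8034] v=[-0.2852]
Step 46: x=[5.7987] v=[-0.0938]
Step 47: x=[5.8036] v=[0.0981]
First v>=0 after going negative at step 47, time=2.3500

Answer: 2.3500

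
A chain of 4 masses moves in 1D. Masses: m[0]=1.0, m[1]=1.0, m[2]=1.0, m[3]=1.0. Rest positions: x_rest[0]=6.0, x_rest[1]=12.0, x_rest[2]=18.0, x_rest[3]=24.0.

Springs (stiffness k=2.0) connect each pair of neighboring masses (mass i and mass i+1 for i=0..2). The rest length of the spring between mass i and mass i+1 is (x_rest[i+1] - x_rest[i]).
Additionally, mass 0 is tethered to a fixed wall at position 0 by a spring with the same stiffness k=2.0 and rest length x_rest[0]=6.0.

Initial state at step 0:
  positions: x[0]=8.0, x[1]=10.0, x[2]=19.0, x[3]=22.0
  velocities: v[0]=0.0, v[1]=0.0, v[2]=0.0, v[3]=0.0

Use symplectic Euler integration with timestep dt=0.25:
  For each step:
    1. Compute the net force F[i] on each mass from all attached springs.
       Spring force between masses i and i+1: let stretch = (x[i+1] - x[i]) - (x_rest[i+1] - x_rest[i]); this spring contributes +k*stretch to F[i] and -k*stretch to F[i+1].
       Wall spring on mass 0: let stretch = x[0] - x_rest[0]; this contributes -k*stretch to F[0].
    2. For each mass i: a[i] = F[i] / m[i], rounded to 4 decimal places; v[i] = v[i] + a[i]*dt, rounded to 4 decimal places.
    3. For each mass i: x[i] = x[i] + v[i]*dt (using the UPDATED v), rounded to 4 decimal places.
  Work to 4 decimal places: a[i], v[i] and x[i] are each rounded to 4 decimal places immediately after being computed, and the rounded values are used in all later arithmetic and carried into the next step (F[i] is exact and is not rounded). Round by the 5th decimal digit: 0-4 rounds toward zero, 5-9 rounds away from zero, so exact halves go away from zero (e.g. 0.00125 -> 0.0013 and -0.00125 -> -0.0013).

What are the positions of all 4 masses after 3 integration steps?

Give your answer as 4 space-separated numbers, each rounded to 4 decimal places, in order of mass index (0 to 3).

Answer: 4.8594 13.4005 16.0645 23.6075

Derivation:
Step 0: x=[8.0000 10.0000 19.0000 22.0000] v=[0.0000 0.0000 0.0000 0.0000]
Step 1: x=[7.2500 10.8750 18.2500 22.3750] v=[-3.0000 3.5000 -3.0000 1.5000]
Step 2: x=[6.0469 12.2188 17.0938 22.9844] v=[-4.8125 5.3750 -4.6250 2.4375]
Step 3: x=[4.8594 13.4005 16.0645 23.6075] v=[-4.7500 4.7266 -4.1172 2.4922]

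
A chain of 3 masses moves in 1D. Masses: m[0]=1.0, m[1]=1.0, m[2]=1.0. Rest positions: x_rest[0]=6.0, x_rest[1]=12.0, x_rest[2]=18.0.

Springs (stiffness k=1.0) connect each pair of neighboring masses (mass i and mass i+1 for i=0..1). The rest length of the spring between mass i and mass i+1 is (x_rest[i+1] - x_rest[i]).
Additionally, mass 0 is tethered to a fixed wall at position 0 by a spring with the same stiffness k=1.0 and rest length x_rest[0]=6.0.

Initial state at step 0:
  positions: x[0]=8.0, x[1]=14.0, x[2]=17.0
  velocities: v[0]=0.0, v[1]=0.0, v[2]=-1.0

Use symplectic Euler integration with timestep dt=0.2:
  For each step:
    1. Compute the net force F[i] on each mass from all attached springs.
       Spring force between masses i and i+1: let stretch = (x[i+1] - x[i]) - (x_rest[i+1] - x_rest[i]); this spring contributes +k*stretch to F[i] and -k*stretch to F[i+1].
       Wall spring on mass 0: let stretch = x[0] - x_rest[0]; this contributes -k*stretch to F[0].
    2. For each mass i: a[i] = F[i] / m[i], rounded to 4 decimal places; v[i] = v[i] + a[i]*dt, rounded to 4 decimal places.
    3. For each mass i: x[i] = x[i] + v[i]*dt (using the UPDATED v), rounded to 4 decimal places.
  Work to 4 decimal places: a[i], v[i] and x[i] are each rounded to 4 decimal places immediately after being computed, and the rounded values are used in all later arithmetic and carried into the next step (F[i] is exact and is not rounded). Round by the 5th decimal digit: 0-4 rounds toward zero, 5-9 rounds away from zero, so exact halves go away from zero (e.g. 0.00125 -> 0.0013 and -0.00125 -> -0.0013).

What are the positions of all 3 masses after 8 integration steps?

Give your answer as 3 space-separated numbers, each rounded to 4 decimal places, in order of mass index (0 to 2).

Step 0: x=[8.0000 14.0000 17.0000] v=[0.0000 0.0000 -1.0000]
Step 1: x=[7.9200 13.8800 16.9200] v=[-0.4000 -0.6000 -0.4000]
Step 2: x=[7.7616 13.6432 16.9584] v=[-0.7920 -1.1840 0.1920]
Step 3: x=[7.5280 13.3037 17.1042] v=[-1.1680 -1.6973 0.7290]
Step 4: x=[7.2243 12.8852 17.3380] v=[-1.5185 -2.0923 1.1689]
Step 5: x=[6.8581 12.4184 17.6337] v=[-1.8312 -2.3339 1.4783]
Step 6: x=[6.4399 11.9378 17.9607] v=[-2.0908 -2.4029 1.6352]
Step 7: x=[5.9841 11.4782 18.2868] v=[-2.2792 -2.2979 1.6306]
Step 8: x=[5.5087 11.0712 18.5806] v=[-2.3772 -2.0350 1.4689]

Answer: 5.5087 11.0712 18.5806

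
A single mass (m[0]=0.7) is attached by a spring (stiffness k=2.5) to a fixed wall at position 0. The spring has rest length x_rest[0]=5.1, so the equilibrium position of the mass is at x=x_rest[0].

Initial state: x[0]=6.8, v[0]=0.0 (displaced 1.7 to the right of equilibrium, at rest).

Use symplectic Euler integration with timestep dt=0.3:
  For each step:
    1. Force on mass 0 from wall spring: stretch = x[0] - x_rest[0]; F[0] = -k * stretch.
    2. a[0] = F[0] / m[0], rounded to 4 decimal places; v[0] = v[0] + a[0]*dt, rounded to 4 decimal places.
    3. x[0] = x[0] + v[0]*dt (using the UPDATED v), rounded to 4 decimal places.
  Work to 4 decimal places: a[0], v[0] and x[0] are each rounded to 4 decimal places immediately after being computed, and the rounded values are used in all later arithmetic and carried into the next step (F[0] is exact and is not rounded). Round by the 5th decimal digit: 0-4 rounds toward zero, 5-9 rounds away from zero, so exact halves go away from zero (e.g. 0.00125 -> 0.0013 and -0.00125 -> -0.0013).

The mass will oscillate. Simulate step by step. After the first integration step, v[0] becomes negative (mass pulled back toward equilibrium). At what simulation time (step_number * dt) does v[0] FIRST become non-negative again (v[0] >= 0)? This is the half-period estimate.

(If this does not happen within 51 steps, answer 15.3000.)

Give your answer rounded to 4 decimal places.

Step 0: x=[6.8000] v=[0.0000]
Step 1: x=[6.2536] v=[-1.8214]
Step 2: x=[5.3364] v=[-3.0574]
Step 3: x=[4.3432] v=[-3.3107]
Step 4: x=[3.5933] v=[-2.4998]
Step 5: x=[3.3277] v=[-0.8855]
Step 6: x=[3.6317] v=[1.0134]
First v>=0 after going negative at step 6, time=1.8000

Answer: 1.8000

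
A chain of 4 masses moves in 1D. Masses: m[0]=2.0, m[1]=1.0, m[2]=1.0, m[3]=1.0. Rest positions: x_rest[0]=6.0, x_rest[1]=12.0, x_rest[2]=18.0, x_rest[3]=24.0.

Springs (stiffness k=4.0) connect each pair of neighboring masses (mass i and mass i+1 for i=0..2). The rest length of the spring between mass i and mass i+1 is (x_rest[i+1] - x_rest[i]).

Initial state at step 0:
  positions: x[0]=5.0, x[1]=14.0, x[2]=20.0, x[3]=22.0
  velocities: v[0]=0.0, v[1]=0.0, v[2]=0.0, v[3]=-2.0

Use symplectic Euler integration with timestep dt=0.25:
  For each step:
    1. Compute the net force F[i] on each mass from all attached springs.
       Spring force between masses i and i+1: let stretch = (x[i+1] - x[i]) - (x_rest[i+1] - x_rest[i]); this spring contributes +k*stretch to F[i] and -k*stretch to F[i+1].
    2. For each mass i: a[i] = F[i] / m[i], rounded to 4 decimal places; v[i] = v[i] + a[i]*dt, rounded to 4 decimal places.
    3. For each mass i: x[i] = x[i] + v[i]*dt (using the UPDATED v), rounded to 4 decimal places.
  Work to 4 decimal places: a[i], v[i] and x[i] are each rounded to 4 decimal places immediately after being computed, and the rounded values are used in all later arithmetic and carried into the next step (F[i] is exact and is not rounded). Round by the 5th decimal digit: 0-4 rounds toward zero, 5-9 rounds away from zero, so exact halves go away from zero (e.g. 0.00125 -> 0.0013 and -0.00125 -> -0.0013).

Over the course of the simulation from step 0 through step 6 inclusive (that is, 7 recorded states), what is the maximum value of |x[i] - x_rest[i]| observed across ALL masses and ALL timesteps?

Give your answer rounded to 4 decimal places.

Step 0: x=[5.0000 14.0000 20.0000 22.0000] v=[0.0000 0.0000 0.0000 -2.0000]
Step 1: x=[5.3750 13.2500 19.0000 22.5000] v=[1.5000 -3.0000 -4.0000 2.0000]
Step 2: x=[5.9844 11.9688 17.4375 23.6250] v=[2.4375 -5.1250 -6.2500 4.5000]
Step 3: x=[6.5918 10.5586 16.0547 24.7031] v=[2.4297 -5.6407 -5.5312 4.3125]
Step 4: x=[6.9451 9.5308 15.4600 25.1191] v=[1.4131 -4.1114 -2.3789 1.6641]
Step 5: x=[6.8716 9.3388 15.7978 24.6204] v=[-0.2941 -0.7679 1.3510 -1.9950]
Step 6: x=[6.3565 10.1448 16.7265 23.4160] v=[-2.0605 3.2239 3.7146 -4.8176]
Max displacement = 2.6612

Answer: 2.6612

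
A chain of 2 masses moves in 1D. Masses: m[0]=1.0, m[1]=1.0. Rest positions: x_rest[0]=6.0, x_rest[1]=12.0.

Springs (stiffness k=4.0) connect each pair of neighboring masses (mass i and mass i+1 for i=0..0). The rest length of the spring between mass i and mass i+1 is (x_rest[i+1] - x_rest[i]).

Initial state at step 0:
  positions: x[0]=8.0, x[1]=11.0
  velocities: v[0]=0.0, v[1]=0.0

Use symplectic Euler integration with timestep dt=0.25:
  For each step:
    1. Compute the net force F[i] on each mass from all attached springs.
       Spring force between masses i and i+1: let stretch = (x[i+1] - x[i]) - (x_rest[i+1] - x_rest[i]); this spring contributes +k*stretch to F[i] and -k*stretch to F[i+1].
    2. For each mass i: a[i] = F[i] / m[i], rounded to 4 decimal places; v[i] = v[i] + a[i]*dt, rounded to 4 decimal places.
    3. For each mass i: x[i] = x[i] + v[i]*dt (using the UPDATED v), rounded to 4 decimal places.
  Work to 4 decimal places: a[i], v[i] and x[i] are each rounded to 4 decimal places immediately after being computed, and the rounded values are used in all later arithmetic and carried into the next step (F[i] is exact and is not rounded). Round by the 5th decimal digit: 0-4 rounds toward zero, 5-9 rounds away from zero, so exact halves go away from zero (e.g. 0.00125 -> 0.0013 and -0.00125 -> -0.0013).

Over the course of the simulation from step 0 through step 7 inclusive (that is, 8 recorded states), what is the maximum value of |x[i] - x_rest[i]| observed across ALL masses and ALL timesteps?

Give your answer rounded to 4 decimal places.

Step 0: x=[8.0000 11.0000] v=[0.0000 0.0000]
Step 1: x=[7.2500 11.7500] v=[-3.0000 3.0000]
Step 2: x=[6.1250 12.8750] v=[-4.5000 4.5000]
Step 3: x=[5.1875 13.8125] v=[-3.7500 3.7500]
Step 4: x=[4.9063 14.0938] v=[-1.1250 1.1250]
Step 5: x=[5.4219 13.5782] v=[2.0625 -2.0625]
Step 6: x=[6.4766 12.5235] v=[4.2188 -4.2188]
Step 7: x=[7.5430 11.4571] v=[4.2657 -4.2657]
Max displacement = 2.0938

Answer: 2.0938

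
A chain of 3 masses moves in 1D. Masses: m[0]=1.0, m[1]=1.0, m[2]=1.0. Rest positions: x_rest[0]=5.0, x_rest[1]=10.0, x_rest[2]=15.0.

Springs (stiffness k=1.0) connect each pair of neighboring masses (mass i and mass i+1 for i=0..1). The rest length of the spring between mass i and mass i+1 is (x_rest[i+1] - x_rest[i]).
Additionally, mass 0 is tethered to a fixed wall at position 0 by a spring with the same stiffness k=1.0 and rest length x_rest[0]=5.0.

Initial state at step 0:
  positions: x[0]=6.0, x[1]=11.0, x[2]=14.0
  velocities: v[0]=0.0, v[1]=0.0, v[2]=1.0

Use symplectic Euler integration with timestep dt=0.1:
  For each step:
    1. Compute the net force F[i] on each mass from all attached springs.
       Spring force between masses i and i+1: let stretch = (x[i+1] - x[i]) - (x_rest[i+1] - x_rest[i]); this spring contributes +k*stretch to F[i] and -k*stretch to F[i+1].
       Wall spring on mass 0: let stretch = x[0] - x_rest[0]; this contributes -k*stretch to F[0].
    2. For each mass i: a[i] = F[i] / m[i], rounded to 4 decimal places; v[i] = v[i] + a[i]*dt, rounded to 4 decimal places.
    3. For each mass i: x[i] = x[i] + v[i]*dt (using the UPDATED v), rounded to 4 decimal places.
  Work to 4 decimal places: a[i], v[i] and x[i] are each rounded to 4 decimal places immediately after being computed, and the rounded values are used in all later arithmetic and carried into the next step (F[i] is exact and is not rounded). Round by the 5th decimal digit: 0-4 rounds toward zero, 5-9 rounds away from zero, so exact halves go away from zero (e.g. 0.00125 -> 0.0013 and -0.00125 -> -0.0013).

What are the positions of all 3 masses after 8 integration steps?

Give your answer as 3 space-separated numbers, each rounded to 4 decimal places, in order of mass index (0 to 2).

Step 0: x=[6.0000 11.0000 14.0000] v=[0.0000 0.0000 1.0000]
Step 1: x=[5.9900 10.9800 14.1200] v=[-0.1000 -0.2000 1.2000]
Step 2: x=[5.9700 10.9415 14.2586] v=[-0.2000 -0.3850 1.3860]
Step 3: x=[5.9400 10.8865 14.4140] v=[-0.2999 -0.5504 1.5543]
Step 4: x=[5.9001 10.8173 14.5842] v=[-0.3993 -0.6923 1.7016]
Step 5: x=[5.8503 10.7366 14.7667] v=[-0.4976 -0.8073 1.8249]
Step 6: x=[5.7909 10.6473 14.9589] v=[-0.5940 -0.8929 1.9219]
Step 7: x=[5.7222 10.5526 15.1580] v=[-0.6875 -0.9474 1.9907]
Step 8: x=[5.6445 10.4556 15.3610] v=[-0.7767 -0.9699 2.0302]

Answer: 5.6445 10.4556 15.3610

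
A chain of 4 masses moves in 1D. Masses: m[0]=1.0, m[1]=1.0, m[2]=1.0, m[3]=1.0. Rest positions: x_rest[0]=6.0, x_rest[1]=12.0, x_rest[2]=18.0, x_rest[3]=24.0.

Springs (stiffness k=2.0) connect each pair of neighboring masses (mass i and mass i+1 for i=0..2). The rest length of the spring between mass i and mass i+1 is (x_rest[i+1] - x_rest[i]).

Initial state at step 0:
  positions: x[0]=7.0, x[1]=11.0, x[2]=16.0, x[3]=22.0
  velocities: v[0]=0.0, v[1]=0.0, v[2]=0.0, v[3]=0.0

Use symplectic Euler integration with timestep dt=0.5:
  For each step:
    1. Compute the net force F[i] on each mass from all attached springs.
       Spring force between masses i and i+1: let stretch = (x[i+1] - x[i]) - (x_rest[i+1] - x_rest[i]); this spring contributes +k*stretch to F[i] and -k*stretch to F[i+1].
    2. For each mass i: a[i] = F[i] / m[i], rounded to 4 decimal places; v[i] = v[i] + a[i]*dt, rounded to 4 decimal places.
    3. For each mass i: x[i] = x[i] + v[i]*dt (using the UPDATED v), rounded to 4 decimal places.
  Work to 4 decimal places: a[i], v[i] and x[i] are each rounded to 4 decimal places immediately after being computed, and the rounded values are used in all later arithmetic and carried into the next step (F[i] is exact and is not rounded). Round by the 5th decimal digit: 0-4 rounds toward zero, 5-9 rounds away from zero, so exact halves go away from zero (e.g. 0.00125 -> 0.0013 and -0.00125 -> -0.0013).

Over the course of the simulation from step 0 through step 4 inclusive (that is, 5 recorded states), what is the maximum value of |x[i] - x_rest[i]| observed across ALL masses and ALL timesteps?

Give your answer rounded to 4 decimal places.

Step 0: x=[7.0000 11.0000 16.0000 22.0000] v=[0.0000 0.0000 0.0000 0.0000]
Step 1: x=[6.0000 11.5000 16.5000 22.0000] v=[-2.0000 1.0000 1.0000 0.0000]
Step 2: x=[4.7500 11.7500 17.2500 22.2500] v=[-2.5000 0.5000 1.5000 0.5000]
Step 3: x=[4.0000 11.2500 17.7500 23.0000] v=[-1.5000 -1.0000 1.0000 1.5000]
Step 4: x=[3.8750 10.3750 17.6250 24.1250] v=[-0.2500 -1.7500 -0.2500 2.2500]
Max displacement = 2.1250

Answer: 2.1250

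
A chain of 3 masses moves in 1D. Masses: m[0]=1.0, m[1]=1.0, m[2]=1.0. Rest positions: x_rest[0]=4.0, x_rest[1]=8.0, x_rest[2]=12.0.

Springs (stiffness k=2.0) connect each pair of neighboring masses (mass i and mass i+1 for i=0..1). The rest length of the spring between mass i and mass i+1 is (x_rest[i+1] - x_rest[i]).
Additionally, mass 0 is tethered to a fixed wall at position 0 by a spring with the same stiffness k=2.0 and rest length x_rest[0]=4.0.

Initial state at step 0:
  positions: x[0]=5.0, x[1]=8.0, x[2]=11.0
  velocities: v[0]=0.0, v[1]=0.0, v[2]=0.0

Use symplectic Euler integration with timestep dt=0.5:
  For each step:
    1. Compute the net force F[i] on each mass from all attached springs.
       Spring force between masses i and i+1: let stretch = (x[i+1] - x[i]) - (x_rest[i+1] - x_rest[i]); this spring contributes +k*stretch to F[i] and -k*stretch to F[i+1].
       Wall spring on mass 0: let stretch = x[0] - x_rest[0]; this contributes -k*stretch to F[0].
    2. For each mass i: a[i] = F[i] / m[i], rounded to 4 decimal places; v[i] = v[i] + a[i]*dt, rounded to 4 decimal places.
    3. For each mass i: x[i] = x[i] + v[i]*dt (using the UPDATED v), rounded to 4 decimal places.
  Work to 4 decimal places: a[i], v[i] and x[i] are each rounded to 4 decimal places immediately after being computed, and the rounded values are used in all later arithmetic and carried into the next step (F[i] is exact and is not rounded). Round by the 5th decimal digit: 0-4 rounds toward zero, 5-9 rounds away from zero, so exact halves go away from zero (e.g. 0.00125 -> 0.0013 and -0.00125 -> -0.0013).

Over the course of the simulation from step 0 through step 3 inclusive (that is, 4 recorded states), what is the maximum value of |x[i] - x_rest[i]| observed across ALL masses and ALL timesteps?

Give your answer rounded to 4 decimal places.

Step 0: x=[5.0000 8.0000 11.0000] v=[0.0000 0.0000 0.0000]
Step 1: x=[4.0000 8.0000 11.5000] v=[-2.0000 0.0000 1.0000]
Step 2: x=[3.0000 7.7500 12.2500] v=[-2.0000 -0.5000 1.5000]
Step 3: x=[2.8750 7.3750 12.7500] v=[-0.2500 -0.7500 1.0000]
Max displacement = 1.1250

Answer: 1.1250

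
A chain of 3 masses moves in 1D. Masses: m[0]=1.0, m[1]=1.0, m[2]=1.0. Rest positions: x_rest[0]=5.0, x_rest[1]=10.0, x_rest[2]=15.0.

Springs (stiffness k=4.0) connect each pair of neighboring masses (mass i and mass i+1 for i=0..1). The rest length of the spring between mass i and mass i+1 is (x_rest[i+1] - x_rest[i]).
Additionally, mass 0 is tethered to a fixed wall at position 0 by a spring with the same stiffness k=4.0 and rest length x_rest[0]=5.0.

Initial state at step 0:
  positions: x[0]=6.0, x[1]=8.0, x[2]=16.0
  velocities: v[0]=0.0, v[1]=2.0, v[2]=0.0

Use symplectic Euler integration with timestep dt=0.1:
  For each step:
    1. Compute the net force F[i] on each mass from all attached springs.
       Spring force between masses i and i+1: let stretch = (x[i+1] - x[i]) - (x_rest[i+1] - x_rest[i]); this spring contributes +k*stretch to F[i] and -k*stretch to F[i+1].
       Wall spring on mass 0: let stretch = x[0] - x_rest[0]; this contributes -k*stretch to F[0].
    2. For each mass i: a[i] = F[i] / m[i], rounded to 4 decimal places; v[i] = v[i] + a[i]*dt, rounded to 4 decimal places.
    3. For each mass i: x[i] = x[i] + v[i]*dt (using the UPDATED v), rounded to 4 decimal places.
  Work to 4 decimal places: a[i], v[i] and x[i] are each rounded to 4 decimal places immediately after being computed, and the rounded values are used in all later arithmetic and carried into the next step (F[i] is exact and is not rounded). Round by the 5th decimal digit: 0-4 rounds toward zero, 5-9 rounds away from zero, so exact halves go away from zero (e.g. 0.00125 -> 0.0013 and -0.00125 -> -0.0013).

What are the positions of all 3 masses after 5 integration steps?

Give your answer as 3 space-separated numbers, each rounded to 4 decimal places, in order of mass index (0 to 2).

Answer: 4.4378 11.3593 14.7967

Derivation:
Step 0: x=[6.0000 8.0000 16.0000] v=[0.0000 2.0000 0.0000]
Step 1: x=[5.8400 8.4400 15.8800] v=[-1.6000 4.4000 -1.2000]
Step 2: x=[5.5504 9.0736 15.6624] v=[-2.8960 6.3360 -2.1760]
Step 3: x=[5.1797 9.8298 15.3813] v=[-3.7069 7.5622 -2.8115]
Step 4: x=[4.7878 10.6221 15.0781] v=[-3.9187 7.9228 -3.0321]
Step 5: x=[4.4378 11.3593 14.7967] v=[-3.5001 7.3715 -2.8145]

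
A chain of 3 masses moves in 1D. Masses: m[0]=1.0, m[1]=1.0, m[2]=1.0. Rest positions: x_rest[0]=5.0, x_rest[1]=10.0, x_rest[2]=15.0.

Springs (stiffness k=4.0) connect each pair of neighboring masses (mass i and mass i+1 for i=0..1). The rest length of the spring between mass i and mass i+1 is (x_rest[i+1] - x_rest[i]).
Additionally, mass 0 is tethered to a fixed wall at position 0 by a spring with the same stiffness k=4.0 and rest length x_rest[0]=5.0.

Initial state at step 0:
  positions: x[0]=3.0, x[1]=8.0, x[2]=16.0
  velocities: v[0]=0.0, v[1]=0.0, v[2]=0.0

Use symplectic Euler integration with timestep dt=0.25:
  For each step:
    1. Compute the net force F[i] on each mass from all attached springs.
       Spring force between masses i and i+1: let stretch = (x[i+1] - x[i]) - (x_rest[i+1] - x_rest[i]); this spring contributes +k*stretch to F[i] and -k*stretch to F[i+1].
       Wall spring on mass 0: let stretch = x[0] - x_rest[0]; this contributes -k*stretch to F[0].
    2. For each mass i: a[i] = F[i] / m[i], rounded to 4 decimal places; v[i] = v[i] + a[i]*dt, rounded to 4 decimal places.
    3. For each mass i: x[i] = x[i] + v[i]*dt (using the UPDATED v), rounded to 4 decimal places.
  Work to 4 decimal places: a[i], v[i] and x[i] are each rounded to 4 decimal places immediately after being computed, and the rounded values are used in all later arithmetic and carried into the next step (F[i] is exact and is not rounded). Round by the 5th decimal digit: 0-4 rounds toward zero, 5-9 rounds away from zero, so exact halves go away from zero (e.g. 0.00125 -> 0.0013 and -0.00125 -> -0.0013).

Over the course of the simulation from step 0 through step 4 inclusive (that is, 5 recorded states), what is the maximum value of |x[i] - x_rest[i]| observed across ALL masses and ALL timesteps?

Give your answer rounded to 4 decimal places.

Step 0: x=[3.0000 8.0000 16.0000] v=[0.0000 0.0000 0.0000]
Step 1: x=[3.5000 8.7500 15.2500] v=[2.0000 3.0000 -3.0000]
Step 2: x=[4.4375 9.8125 14.1250] v=[3.7500 4.2500 -4.5000]
Step 3: x=[5.6094 10.6094 13.1719] v=[4.6875 3.1875 -3.8125]
Step 4: x=[6.6289 10.7969 12.8282] v=[4.0781 0.7500 -1.3750]
Max displacement = 2.1718

Answer: 2.1718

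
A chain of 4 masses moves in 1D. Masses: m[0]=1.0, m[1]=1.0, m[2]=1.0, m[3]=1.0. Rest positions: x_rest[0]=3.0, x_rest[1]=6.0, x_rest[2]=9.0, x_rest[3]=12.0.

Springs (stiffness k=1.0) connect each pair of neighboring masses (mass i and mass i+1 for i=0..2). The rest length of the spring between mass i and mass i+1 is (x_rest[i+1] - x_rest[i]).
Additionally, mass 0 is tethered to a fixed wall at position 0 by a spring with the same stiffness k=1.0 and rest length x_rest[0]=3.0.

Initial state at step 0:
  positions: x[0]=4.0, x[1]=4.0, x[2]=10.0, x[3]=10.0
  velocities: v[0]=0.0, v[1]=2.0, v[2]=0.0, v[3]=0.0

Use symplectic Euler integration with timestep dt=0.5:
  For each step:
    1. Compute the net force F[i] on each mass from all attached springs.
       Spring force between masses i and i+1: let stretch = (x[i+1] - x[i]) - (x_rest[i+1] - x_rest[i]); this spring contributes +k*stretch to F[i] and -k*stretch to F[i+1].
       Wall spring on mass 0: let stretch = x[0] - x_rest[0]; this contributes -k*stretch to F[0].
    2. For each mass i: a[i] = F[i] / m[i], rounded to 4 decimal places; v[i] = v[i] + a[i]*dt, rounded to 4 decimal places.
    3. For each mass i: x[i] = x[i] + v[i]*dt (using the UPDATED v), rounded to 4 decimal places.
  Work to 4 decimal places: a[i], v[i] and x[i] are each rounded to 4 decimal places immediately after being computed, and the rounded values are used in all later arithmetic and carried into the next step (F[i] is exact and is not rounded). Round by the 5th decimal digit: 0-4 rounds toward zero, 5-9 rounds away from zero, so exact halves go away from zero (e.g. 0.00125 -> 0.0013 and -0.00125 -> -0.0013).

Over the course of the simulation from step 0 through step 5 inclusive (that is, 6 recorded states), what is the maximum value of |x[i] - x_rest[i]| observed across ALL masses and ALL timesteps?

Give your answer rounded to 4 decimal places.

Step 0: x=[4.0000 4.0000 10.0000 10.0000] v=[0.0000 2.0000 0.0000 0.0000]
Step 1: x=[3.0000 6.5000 8.5000 10.7500] v=[-2.0000 5.0000 -3.0000 1.5000]
Step 2: x=[2.1250 8.6250 7.0625 11.6875] v=[-1.7500 4.2500 -2.8750 1.8750]
Step 3: x=[2.3438 8.7344 7.1719 12.2188] v=[0.4375 0.2188 0.2188 1.0625]
Step 4: x=[3.5743 6.8555 8.9337 12.2384] v=[2.4609 -3.7578 3.5235 0.0391]
Step 5: x=[4.7315 4.6759 11.0021 12.1818] v=[2.3144 -4.3593 4.1368 -0.1133]
Max displacement = 2.7344

Answer: 2.7344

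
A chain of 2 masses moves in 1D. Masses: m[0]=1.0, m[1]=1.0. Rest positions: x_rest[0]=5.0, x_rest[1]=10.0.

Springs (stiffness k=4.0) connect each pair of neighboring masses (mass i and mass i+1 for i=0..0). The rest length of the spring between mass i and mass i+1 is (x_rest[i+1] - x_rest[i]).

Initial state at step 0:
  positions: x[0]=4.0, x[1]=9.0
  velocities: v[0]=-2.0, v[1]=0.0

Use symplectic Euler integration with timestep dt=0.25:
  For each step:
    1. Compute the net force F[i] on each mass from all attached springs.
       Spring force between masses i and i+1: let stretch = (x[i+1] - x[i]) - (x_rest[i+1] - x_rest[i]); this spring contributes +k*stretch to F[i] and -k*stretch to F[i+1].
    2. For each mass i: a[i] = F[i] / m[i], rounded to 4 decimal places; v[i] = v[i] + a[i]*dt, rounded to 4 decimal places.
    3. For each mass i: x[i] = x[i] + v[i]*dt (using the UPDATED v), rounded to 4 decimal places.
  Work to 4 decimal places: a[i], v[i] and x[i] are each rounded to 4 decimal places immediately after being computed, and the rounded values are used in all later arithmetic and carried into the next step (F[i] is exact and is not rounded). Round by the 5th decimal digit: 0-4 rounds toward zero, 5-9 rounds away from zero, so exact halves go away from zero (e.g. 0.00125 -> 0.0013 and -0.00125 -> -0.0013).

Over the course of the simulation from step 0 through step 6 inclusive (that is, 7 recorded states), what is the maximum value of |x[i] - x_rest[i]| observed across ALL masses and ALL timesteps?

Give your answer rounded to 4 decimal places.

Step 0: x=[4.0000 9.0000] v=[-2.0000 0.0000]
Step 1: x=[3.5000 9.0000] v=[-2.0000 0.0000]
Step 2: x=[3.1250 8.8750] v=[-1.5000 -0.5000]
Step 3: x=[2.9375 8.5625] v=[-0.7500 -1.2500]
Step 4: x=[2.9063 8.0938] v=[-0.1250 -1.8750]
Step 5: x=[2.9219 7.5782] v=[0.0625 -2.0625]
Step 6: x=[2.8516 7.1485] v=[-0.2812 -1.7188]
Max displacement = 2.8515

Answer: 2.8515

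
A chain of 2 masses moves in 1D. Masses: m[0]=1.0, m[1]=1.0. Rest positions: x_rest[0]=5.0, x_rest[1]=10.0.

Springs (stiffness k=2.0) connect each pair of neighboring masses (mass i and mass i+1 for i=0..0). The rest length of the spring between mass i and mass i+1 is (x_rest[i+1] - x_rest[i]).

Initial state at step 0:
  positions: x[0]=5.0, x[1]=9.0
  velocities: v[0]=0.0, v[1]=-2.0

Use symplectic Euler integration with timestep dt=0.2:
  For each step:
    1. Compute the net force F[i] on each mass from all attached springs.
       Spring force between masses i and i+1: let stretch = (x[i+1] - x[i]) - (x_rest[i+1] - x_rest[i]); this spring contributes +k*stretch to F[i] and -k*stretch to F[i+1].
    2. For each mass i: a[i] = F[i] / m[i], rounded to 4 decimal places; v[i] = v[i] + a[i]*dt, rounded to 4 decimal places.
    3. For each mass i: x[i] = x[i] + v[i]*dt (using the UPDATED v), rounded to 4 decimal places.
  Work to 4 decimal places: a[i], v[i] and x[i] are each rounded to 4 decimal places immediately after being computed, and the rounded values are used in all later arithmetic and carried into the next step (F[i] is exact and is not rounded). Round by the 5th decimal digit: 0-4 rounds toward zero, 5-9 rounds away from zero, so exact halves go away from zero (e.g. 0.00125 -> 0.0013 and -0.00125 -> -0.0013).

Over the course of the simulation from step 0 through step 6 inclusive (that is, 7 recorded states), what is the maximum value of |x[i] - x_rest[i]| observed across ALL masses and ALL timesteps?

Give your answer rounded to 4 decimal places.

Answer: 1.8033

Derivation:
Step 0: x=[5.0000 9.0000] v=[0.0000 -2.0000]
Step 1: x=[4.9200 8.6800] v=[-0.4000 -1.6000]
Step 2: x=[4.7408 8.4592] v=[-0.8960 -1.1040]
Step 3: x=[4.4591 8.3409] v=[-1.4086 -0.5914]
Step 4: x=[4.0879 8.3121] v=[-1.8559 -0.1441]
Step 5: x=[3.6547 8.3453] v=[-2.1662 0.1662]
Step 6: x=[3.1967 8.4033] v=[-2.2900 0.2900]
Max displacement = 1.8033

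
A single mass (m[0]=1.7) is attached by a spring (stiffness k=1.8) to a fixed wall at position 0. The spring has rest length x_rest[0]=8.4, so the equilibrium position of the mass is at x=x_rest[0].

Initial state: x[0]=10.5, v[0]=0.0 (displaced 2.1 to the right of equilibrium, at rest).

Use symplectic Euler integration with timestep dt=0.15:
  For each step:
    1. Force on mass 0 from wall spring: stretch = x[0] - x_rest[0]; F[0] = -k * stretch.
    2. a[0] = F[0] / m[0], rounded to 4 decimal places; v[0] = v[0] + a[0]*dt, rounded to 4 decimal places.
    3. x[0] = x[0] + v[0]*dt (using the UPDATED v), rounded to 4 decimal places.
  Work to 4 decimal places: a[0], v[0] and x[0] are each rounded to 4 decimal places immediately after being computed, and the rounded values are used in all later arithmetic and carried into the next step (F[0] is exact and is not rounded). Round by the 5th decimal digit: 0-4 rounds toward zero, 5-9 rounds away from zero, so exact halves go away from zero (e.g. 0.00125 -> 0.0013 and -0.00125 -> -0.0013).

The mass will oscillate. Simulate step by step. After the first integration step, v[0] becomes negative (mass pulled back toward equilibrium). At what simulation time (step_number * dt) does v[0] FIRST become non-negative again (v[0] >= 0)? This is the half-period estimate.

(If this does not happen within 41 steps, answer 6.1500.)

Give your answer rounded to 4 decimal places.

Answer: 3.1500

Derivation:
Step 0: x=[10.5000] v=[0.0000]
Step 1: x=[10.4500] v=[-0.3335]
Step 2: x=[10.3511] v=[-0.6591]
Step 3: x=[10.2058] v=[-0.9690]
Step 4: x=[10.0174] v=[-1.2558]
Step 5: x=[9.7905] v=[-1.5127]
Step 6: x=[9.5305] v=[-1.7335]
Step 7: x=[9.2435] v=[-1.9131]
Step 8: x=[8.9364] v=[-2.0471]
Step 9: x=[8.6166] v=[-2.1323]
Step 10: x=[8.2916] v=[-2.1667]
Step 11: x=[7.9692] v=[-2.1495]
Step 12: x=[7.6570] v=[-2.0811]
Step 13: x=[7.3625] v=[-1.9631]
Step 14: x=[7.0928] v=[-1.7983]
Step 15: x=[6.8542] v=[-1.5907]
Step 16: x=[6.6524] v=[-1.3452]
Step 17: x=[6.4923] v=[-1.0676]
Step 18: x=[6.3776] v=[-0.7646]
Step 19: x=[6.3111] v=[-0.4434]
Step 20: x=[6.2944] v=[-0.1116]
Step 21: x=[6.3278] v=[0.2228]
First v>=0 after going negative at step 21, time=3.1500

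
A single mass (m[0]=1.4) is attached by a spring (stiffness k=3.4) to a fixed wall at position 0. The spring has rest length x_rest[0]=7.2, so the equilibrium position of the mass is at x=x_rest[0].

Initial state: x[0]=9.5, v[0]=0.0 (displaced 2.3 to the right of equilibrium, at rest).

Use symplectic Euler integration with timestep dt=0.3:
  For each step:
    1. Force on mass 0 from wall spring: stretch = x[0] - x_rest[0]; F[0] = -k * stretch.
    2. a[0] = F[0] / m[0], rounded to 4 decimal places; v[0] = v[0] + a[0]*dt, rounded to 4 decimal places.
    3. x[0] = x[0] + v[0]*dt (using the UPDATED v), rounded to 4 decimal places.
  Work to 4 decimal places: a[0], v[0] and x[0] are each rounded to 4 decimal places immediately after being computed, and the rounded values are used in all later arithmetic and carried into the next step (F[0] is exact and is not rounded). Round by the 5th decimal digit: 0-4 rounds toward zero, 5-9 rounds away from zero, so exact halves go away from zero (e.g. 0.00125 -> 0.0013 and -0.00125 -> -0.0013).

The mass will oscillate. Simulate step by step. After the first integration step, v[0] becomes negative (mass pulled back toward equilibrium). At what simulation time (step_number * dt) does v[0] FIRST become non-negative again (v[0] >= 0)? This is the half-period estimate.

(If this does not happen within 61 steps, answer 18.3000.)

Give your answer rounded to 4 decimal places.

Answer: 2.1000

Derivation:
Step 0: x=[9.5000] v=[0.0000]
Step 1: x=[8.9973] v=[-1.6757]
Step 2: x=[8.1017] v=[-2.9852]
Step 3: x=[7.0091] v=[-3.6421]
Step 4: x=[5.9582] v=[-3.5030]
Step 5: x=[5.1787] v=[-2.5983]
Step 6: x=[4.8410] v=[-1.1256]
Step 7: x=[5.0189] v=[0.5931]
First v>=0 after going negative at step 7, time=2.1000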